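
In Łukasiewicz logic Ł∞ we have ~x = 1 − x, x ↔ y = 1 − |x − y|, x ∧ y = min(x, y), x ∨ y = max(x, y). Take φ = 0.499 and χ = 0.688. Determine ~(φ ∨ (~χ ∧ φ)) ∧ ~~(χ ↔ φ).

0.501

~χ = 1 − 0.688 = 0.312
~χ ∧ φ = min(0.312, 0.499) = 0.312
φ ∨ (~χ ∧ φ) = max(0.499, 0.312) = 0.499
~(φ ∨ (~χ ∧ φ)) = 1 − 0.499 = 0.501
χ ↔ φ = 1 − |0.688 − 0.499| = 1 − 0.189 = 0.811
~(χ ↔ φ) = 1 − 0.811 = 0.189
~~(χ ↔ φ) = 1 − 0.189 = 0.811
~(φ ∨ (~χ ∧ φ)) ∧ ~~(χ ↔ φ) = min(0.501, 0.811) = 0.501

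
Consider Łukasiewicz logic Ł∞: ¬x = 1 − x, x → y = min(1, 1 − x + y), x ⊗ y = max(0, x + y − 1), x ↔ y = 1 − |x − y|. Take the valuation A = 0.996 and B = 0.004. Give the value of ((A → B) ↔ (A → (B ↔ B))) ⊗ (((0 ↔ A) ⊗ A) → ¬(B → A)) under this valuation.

0.008

A → B = min(1, 1 − 0.996 + 0.004) = min(1, 0.008) = 0.008
B ↔ B = 1 − |0.004 − 0.004| = 1 − 0.000 = 1.000
A → (B ↔ B) = min(1, 1 − 0.996 + 1.000) = min(1, 1.004) = 1.000
(A → B) ↔ (A → (B ↔ B)) = 1 − |0.008 − 1.000| = 1 − 0.992 = 0.008
0 ↔ A = 1 − |0.000 − 0.996| = 1 − 0.996 = 0.004
(0 ↔ A) ⊗ A = max(0, 0.004 + 0.996 − 1) = max(0, 0.000) = 0.000
B → A = min(1, 1 − 0.004 + 0.996) = min(1, 1.992) = 1.000
¬(B → A) = 1 − 1.000 = 0.000
((0 ↔ A) ⊗ A) → ¬(B → A) = min(1, 1 − 0.000 + 0.000) = min(1, 1.000) = 1.000
((A → B) ↔ (A → (B ↔ B))) ⊗ (((0 ↔ A) ⊗ A) → ¬(B → A)) = max(0, 0.008 + 1.000 − 1) = max(0, 0.008) = 0.008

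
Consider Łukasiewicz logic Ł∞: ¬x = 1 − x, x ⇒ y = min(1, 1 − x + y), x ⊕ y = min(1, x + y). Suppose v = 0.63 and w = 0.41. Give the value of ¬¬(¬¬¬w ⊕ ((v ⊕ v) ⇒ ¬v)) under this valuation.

¬w = 1 − 0.41 = 0.59
¬¬w = 1 − 0.59 = 0.41
¬¬¬w = 1 − 0.41 = 0.59
v ⊕ v = min(1, 0.63 + 0.63) = min(1, 1.26) = 1.00
¬v = 1 − 0.63 = 0.37
(v ⊕ v) ⇒ ¬v = min(1, 1 − 1.00 + 0.37) = min(1, 0.37) = 0.37
¬¬¬w ⊕ ((v ⊕ v) ⇒ ¬v) = min(1, 0.59 + 0.37) = min(1, 0.96) = 0.96
¬(¬¬¬w ⊕ ((v ⊕ v) ⇒ ¬v)) = 1 − 0.96 = 0.04
¬¬(¬¬¬w ⊕ ((v ⊕ v) ⇒ ¬v)) = 1 − 0.04 = 0.96

0.96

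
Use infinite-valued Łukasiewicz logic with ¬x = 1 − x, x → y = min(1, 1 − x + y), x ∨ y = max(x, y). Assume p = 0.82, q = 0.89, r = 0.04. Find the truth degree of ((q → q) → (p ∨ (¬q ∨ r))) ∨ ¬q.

q → q = min(1, 1 − 0.89 + 0.89) = min(1, 1.00) = 1.00
¬q = 1 − 0.89 = 0.11
¬q ∨ r = max(0.11, 0.04) = 0.11
p ∨ (¬q ∨ r) = max(0.82, 0.11) = 0.82
(q → q) → (p ∨ (¬q ∨ r)) = min(1, 1 − 1.00 + 0.82) = min(1, 0.82) = 0.82
((q → q) → (p ∨ (¬q ∨ r))) ∨ ¬q = max(0.82, 0.11) = 0.82

0.82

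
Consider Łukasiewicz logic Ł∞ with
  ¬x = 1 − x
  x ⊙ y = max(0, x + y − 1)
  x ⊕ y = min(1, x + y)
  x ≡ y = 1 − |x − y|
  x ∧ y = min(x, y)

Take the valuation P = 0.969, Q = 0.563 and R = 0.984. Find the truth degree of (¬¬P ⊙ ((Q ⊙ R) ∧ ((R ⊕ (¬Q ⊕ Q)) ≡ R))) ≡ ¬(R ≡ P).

¬P = 1 − 0.969 = 0.031
¬¬P = 1 − 0.031 = 0.969
Q ⊙ R = max(0, 0.563 + 0.984 − 1) = max(0, 0.547) = 0.547
¬Q = 1 − 0.563 = 0.437
¬Q ⊕ Q = min(1, 0.437 + 0.563) = min(1, 1.000) = 1.000
R ⊕ (¬Q ⊕ Q) = min(1, 0.984 + 1.000) = min(1, 1.984) = 1.000
(R ⊕ (¬Q ⊕ Q)) ≡ R = 1 − |1.000 − 0.984| = 1 − 0.016 = 0.984
(Q ⊙ R) ∧ ((R ⊕ (¬Q ⊕ Q)) ≡ R) = min(0.547, 0.984) = 0.547
¬¬P ⊙ ((Q ⊙ R) ∧ ((R ⊕ (¬Q ⊕ Q)) ≡ R)) = max(0, 0.969 + 0.547 − 1) = max(0, 0.516) = 0.516
R ≡ P = 1 − |0.984 − 0.969| = 1 − 0.015 = 0.985
¬(R ≡ P) = 1 − 0.985 = 0.015
(¬¬P ⊙ ((Q ⊙ R) ∧ ((R ⊕ (¬Q ⊕ Q)) ≡ R))) ≡ ¬(R ≡ P) = 1 − |0.516 − 0.015| = 1 − 0.501 = 0.499

0.499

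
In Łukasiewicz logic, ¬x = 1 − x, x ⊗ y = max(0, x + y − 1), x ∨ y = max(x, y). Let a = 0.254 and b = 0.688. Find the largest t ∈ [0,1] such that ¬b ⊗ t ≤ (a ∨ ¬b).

1.000

¬b = 1 − 0.688 = 0.312
So the left factor is ¬b = 0.312.
a ∨ ¬b = max(0.254, 0.312) = 0.312
So the right-hand bound is a ∨ ¬b = 0.312.
The residuum of the Łukasiewicz t-norm gives the supremum: min(1, 1 − 0.312 + 0.312).
1 − 0.312 + 0.312 = 1.000, so t = min(1, 1.000) = 1.000.
Check: 0.312 ⊗ 1.000 = max(0, 0.312) = 0.312 ≤ 0.312.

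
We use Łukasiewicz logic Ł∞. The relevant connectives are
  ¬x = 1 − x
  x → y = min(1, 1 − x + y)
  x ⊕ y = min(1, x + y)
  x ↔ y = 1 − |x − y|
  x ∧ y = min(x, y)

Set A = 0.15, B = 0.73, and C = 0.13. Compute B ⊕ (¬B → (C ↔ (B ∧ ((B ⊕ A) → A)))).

¬B = 1 − 0.73 = 0.27
B ⊕ A = min(1, 0.73 + 0.15) = min(1, 0.88) = 0.88
(B ⊕ A) → A = min(1, 1 − 0.88 + 0.15) = min(1, 0.27) = 0.27
B ∧ ((B ⊕ A) → A) = min(0.73, 0.27) = 0.27
C ↔ (B ∧ ((B ⊕ A) → A)) = 1 − |0.13 − 0.27| = 1 − 0.14 = 0.86
¬B → (C ↔ (B ∧ ((B ⊕ A) → A))) = min(1, 1 − 0.27 + 0.86) = min(1, 1.59) = 1.00
B ⊕ (¬B → (C ↔ (B ∧ ((B ⊕ A) → A)))) = min(1, 0.73 + 1.00) = min(1, 1.73) = 1.00

1.00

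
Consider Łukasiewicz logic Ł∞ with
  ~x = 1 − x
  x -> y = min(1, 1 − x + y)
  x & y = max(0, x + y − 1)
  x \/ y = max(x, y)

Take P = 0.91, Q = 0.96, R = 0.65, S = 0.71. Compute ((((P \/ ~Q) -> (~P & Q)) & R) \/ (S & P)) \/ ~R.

~Q = 1 − 0.96 = 0.04
P \/ ~Q = max(0.91, 0.04) = 0.91
~P = 1 − 0.91 = 0.09
~P & Q = max(0, 0.09 + 0.96 − 1) = max(0, 0.05) = 0.05
(P \/ ~Q) -> (~P & Q) = min(1, 1 − 0.91 + 0.05) = min(1, 0.14) = 0.14
((P \/ ~Q) -> (~P & Q)) & R = max(0, 0.14 + 0.65 − 1) = max(0, -0.21) = 0.00
S & P = max(0, 0.71 + 0.91 − 1) = max(0, 0.62) = 0.62
(((P \/ ~Q) -> (~P & Q)) & R) \/ (S & P) = max(0.00, 0.62) = 0.62
~R = 1 − 0.65 = 0.35
((((P \/ ~Q) -> (~P & Q)) & R) \/ (S & P)) \/ ~R = max(0.62, 0.35) = 0.62

0.62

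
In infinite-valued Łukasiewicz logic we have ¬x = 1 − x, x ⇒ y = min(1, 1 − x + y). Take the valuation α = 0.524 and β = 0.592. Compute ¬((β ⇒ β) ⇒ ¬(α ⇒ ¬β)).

β ⇒ β = min(1, 1 − 0.592 + 0.592) = min(1, 1.000) = 1.000
¬β = 1 − 0.592 = 0.408
α ⇒ ¬β = min(1, 1 − 0.524 + 0.408) = min(1, 0.884) = 0.884
¬(α ⇒ ¬β) = 1 − 0.884 = 0.116
(β ⇒ β) ⇒ ¬(α ⇒ ¬β) = min(1, 1 − 1.000 + 0.116) = min(1, 0.116) = 0.116
¬((β ⇒ β) ⇒ ¬(α ⇒ ¬β)) = 1 − 0.116 = 0.884

0.884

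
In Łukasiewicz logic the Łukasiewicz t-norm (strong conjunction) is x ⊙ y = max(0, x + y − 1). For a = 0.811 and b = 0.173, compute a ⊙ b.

a ⊙ b = max(0, 0.811 + 0.173 − 1) = max(0, -0.016) = 0.000
For comparison, the Gödel (minimum) t-norm min(x, y) would give 0.173.

0.000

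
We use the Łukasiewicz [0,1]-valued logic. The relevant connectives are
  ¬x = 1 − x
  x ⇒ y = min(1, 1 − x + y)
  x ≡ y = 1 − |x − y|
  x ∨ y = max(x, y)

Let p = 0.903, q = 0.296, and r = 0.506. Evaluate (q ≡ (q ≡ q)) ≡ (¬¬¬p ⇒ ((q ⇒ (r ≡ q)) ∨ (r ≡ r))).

0.296

q ≡ q = 1 − |0.296 − 0.296| = 1 − 0.000 = 1.000
q ≡ (q ≡ q) = 1 − |0.296 − 1.000| = 1 − 0.704 = 0.296
¬p = 1 − 0.903 = 0.097
¬¬p = 1 − 0.097 = 0.903
¬¬¬p = 1 − 0.903 = 0.097
r ≡ q = 1 − |0.506 − 0.296| = 1 − 0.210 = 0.790
q ⇒ (r ≡ q) = min(1, 1 − 0.296 + 0.790) = min(1, 1.494) = 1.000
r ≡ r = 1 − |0.506 − 0.506| = 1 − 0.000 = 1.000
(q ⇒ (r ≡ q)) ∨ (r ≡ r) = max(1.000, 1.000) = 1.000
¬¬¬p ⇒ ((q ⇒ (r ≡ q)) ∨ (r ≡ r)) = min(1, 1 − 0.097 + 1.000) = min(1, 1.903) = 1.000
(q ≡ (q ≡ q)) ≡ (¬¬¬p ⇒ ((q ⇒ (r ≡ q)) ∨ (r ≡ r))) = 1 − |0.296 − 1.000| = 1 − 0.704 = 0.296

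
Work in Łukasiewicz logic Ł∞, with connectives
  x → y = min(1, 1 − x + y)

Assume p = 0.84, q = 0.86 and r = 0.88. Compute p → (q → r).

q → r = min(1, 1 − 0.86 + 0.88) = min(1, 1.02) = 1.00
p → (q → r) = min(1, 1 − 0.84 + 1.00) = min(1, 1.16) = 1.00

1.00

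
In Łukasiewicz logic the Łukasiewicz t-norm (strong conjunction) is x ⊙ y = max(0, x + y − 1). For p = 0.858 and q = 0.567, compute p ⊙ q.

p ⊙ q = max(0, 0.858 + 0.567 − 1) = max(0, 0.425) = 0.425
For comparison, the Gödel (minimum) t-norm min(x, y) would give 0.567.

0.425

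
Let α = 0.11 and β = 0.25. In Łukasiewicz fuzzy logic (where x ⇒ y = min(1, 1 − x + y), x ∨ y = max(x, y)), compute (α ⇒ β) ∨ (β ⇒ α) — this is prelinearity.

α ⇒ β = min(1, 1 − 0.11 + 0.25) = min(1, 1.14) = 1.00
β ⇒ α = min(1, 1 − 0.25 + 0.11) = min(1, 0.86) = 0.86
(α ⇒ β) ∨ (β ⇒ α) = max(1.00, 0.86) = 1.00
(As expected: a Ł∞-tautology — holds in every MV-chain.)

1.00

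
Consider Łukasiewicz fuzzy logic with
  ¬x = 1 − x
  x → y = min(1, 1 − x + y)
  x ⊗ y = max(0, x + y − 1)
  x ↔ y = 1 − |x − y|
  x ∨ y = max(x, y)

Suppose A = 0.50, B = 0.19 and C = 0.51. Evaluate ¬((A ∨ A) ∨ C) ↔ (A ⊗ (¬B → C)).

0.71

A ∨ A = max(0.50, 0.50) = 0.50
(A ∨ A) ∨ C = max(0.50, 0.51) = 0.51
¬((A ∨ A) ∨ C) = 1 − 0.51 = 0.49
¬B = 1 − 0.19 = 0.81
¬B → C = min(1, 1 − 0.81 + 0.51) = min(1, 0.70) = 0.70
A ⊗ (¬B → C) = max(0, 0.50 + 0.70 − 1) = max(0, 0.20) = 0.20
¬((A ∨ A) ∨ C) ↔ (A ⊗ (¬B → C)) = 1 − |0.49 − 0.20| = 1 − 0.29 = 0.71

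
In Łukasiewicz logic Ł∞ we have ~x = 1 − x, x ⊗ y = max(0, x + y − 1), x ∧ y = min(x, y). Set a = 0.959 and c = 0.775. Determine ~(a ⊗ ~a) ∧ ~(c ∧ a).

~a = 1 − 0.959 = 0.041
a ⊗ ~a = max(0, 0.959 + 0.041 − 1) = max(0, 0.000) = 0.000
~(a ⊗ ~a) = 1 − 0.000 = 1.000
c ∧ a = min(0.775, 0.959) = 0.775
~(c ∧ a) = 1 − 0.775 = 0.225
~(a ⊗ ~a) ∧ ~(c ∧ a) = min(1.000, 0.225) = 0.225

0.225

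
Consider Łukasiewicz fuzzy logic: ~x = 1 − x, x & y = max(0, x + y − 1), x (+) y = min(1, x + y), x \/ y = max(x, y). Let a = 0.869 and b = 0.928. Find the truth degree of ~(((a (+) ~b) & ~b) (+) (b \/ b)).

0.059

~b = 1 − 0.928 = 0.072
a (+) ~b = min(1, 0.869 + 0.072) = min(1, 0.941) = 0.941
(a (+) ~b) & ~b = max(0, 0.941 + 0.072 − 1) = max(0, 0.013) = 0.013
b \/ b = max(0.928, 0.928) = 0.928
((a (+) ~b) & ~b) (+) (b \/ b) = min(1, 0.013 + 0.928) = min(1, 0.941) = 0.941
~(((a (+) ~b) & ~b) (+) (b \/ b)) = 1 − 0.941 = 0.059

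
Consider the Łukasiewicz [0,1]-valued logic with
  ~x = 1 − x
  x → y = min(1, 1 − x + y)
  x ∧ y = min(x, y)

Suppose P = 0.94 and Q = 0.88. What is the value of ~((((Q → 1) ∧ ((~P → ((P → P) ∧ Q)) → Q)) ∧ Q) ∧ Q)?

Q → 1 = min(1, 1 − 0.88 + 1.00) = min(1, 1.12) = 1.00
~P = 1 − 0.94 = 0.06
P → P = min(1, 1 − 0.94 + 0.94) = min(1, 1.00) = 1.00
(P → P) ∧ Q = min(1.00, 0.88) = 0.88
~P → ((P → P) ∧ Q) = min(1, 1 − 0.06 + 0.88) = min(1, 1.82) = 1.00
(~P → ((P → P) ∧ Q)) → Q = min(1, 1 − 1.00 + 0.88) = min(1, 0.88) = 0.88
(Q → 1) ∧ ((~P → ((P → P) ∧ Q)) → Q) = min(1.00, 0.88) = 0.88
((Q → 1) ∧ ((~P → ((P → P) ∧ Q)) → Q)) ∧ Q = min(0.88, 0.88) = 0.88
(((Q → 1) ∧ ((~P → ((P → P) ∧ Q)) → Q)) ∧ Q) ∧ Q = min(0.88, 0.88) = 0.88
~((((Q → 1) ∧ ((~P → ((P → P) ∧ Q)) → Q)) ∧ Q) ∧ Q) = 1 − 0.88 = 0.12

0.12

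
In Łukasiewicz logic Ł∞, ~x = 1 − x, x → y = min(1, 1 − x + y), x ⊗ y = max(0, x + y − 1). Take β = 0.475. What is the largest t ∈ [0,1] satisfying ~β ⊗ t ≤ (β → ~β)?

1.000

~β = 1 − 0.475 = 0.525
So the left factor is ~β = 0.525.
β → ~β = min(1, 1 − 0.475 + 0.525) = min(1, 1.050) = 1.000
So the right-hand bound is β → ~β = 1.000.
The residuum of the Łukasiewicz t-norm gives the supremum: min(1, 1 − 0.525 + 1.000).
1 − 0.525 + 1.000 = 1.475, so t = min(1, 1.475) = 1.000.
Check: 0.525 ⊗ 1.000 = max(0, 0.525) = 0.525 ≤ 1.000.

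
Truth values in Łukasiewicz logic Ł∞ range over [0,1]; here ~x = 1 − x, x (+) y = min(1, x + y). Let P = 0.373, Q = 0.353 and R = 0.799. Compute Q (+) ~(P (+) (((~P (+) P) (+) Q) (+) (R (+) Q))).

~P = 1 − 0.373 = 0.627
~P (+) P = min(1, 0.627 + 0.373) = min(1, 1.000) = 1.000
(~P (+) P) (+) Q = min(1, 1.000 + 0.353) = min(1, 1.353) = 1.000
R (+) Q = min(1, 0.799 + 0.353) = min(1, 1.152) = 1.000
((~P (+) P) (+) Q) (+) (R (+) Q) = min(1, 1.000 + 1.000) = min(1, 2.000) = 1.000
P (+) (((~P (+) P) (+) Q) (+) (R (+) Q)) = min(1, 0.373 + 1.000) = min(1, 1.373) = 1.000
~(P (+) (((~P (+) P) (+) Q) (+) (R (+) Q))) = 1 − 1.000 = 0.000
Q (+) ~(P (+) (((~P (+) P) (+) Q) (+) (R (+) Q))) = min(1, 0.353 + 0.000) = min(1, 0.353) = 0.353

0.353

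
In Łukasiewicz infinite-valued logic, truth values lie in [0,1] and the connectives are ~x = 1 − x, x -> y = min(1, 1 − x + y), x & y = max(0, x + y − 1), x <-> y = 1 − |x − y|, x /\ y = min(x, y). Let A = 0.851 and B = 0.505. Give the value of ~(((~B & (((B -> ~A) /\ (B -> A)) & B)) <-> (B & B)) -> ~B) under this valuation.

0.495

~B = 1 − 0.505 = 0.495
~A = 1 − 0.851 = 0.149
B -> ~A = min(1, 1 − 0.505 + 0.149) = min(1, 0.644) = 0.644
B -> A = min(1, 1 − 0.505 + 0.851) = min(1, 1.346) = 1.000
(B -> ~A) /\ (B -> A) = min(0.644, 1.000) = 0.644
((B -> ~A) /\ (B -> A)) & B = max(0, 0.644 + 0.505 − 1) = max(0, 0.149) = 0.149
~B & (((B -> ~A) /\ (B -> A)) & B) = max(0, 0.495 + 0.149 − 1) = max(0, -0.356) = 0.000
B & B = max(0, 0.505 + 0.505 − 1) = max(0, 0.010) = 0.010
(~B & (((B -> ~A) /\ (B -> A)) & B)) <-> (B & B) = 1 − |0.000 − 0.010| = 1 − 0.010 = 0.990
((~B & (((B -> ~A) /\ (B -> A)) & B)) <-> (B & B)) -> ~B = min(1, 1 − 0.990 + 0.495) = min(1, 0.505) = 0.505
~(((~B & (((B -> ~A) /\ (B -> A)) & B)) <-> (B & B)) -> ~B) = 1 − 0.505 = 0.495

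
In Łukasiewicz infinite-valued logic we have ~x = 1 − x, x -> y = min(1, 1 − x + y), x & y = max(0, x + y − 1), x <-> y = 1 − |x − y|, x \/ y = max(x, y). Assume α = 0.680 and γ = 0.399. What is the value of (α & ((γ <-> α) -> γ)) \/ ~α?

0.360

γ <-> α = 1 − |0.399 − 0.680| = 1 − 0.281 = 0.719
(γ <-> α) -> γ = min(1, 1 − 0.719 + 0.399) = min(1, 0.680) = 0.680
α & ((γ <-> α) -> γ) = max(0, 0.680 + 0.680 − 1) = max(0, 0.360) = 0.360
~α = 1 − 0.680 = 0.320
(α & ((γ <-> α) -> γ)) \/ ~α = max(0.360, 0.320) = 0.360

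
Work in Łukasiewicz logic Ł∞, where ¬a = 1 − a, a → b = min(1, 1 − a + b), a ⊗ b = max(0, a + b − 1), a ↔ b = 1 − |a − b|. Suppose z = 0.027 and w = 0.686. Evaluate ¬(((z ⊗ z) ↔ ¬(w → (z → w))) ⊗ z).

z ⊗ z = max(0, 0.027 + 0.027 − 1) = max(0, -0.946) = 0.000
z → w = min(1, 1 − 0.027 + 0.686) = min(1, 1.659) = 1.000
w → (z → w) = min(1, 1 − 0.686 + 1.000) = min(1, 1.314) = 1.000
¬(w → (z → w)) = 1 − 1.000 = 0.000
(z ⊗ z) ↔ ¬(w → (z → w)) = 1 − |0.000 − 0.000| = 1 − 0.000 = 1.000
((z ⊗ z) ↔ ¬(w → (z → w))) ⊗ z = max(0, 1.000 + 0.027 − 1) = max(0, 0.027) = 0.027
¬(((z ⊗ z) ↔ ¬(w → (z → w))) ⊗ z) = 1 − 0.027 = 0.973

0.973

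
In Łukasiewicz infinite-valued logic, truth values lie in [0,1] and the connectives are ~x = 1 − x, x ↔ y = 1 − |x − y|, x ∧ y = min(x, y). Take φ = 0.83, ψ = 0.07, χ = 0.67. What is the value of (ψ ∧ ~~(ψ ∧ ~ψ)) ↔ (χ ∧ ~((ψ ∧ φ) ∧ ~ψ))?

0.40

~ψ = 1 − 0.07 = 0.93
ψ ∧ ~ψ = min(0.07, 0.93) = 0.07
~(ψ ∧ ~ψ) = 1 − 0.07 = 0.93
~~(ψ ∧ ~ψ) = 1 − 0.93 = 0.07
ψ ∧ ~~(ψ ∧ ~ψ) = min(0.07, 0.07) = 0.07
ψ ∧ φ = min(0.07, 0.83) = 0.07
(ψ ∧ φ) ∧ ~ψ = min(0.07, 0.93) = 0.07
~((ψ ∧ φ) ∧ ~ψ) = 1 − 0.07 = 0.93
χ ∧ ~((ψ ∧ φ) ∧ ~ψ) = min(0.67, 0.93) = 0.67
(ψ ∧ ~~(ψ ∧ ~ψ)) ↔ (χ ∧ ~((ψ ∧ φ) ∧ ~ψ)) = 1 − |0.07 − 0.67| = 1 − 0.60 = 0.40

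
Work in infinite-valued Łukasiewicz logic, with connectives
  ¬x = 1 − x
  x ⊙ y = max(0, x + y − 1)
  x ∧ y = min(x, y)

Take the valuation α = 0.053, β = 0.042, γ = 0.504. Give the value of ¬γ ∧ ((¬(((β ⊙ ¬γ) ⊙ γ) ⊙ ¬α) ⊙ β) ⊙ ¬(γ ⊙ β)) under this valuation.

¬γ = 1 − 0.504 = 0.496
β ⊙ ¬γ = max(0, 0.042 + 0.496 − 1) = max(0, -0.462) = 0.000
(β ⊙ ¬γ) ⊙ γ = max(0, 0.000 + 0.504 − 1) = max(0, -0.496) = 0.000
¬α = 1 − 0.053 = 0.947
((β ⊙ ¬γ) ⊙ γ) ⊙ ¬α = max(0, 0.000 + 0.947 − 1) = max(0, -0.053) = 0.000
¬(((β ⊙ ¬γ) ⊙ γ) ⊙ ¬α) = 1 − 0.000 = 1.000
¬(((β ⊙ ¬γ) ⊙ γ) ⊙ ¬α) ⊙ β = max(0, 1.000 + 0.042 − 1) = max(0, 0.042) = 0.042
γ ⊙ β = max(0, 0.504 + 0.042 − 1) = max(0, -0.454) = 0.000
¬(γ ⊙ β) = 1 − 0.000 = 1.000
(¬(((β ⊙ ¬γ) ⊙ γ) ⊙ ¬α) ⊙ β) ⊙ ¬(γ ⊙ β) = max(0, 0.042 + 1.000 − 1) = max(0, 0.042) = 0.042
¬γ ∧ ((¬(((β ⊙ ¬γ) ⊙ γ) ⊙ ¬α) ⊙ β) ⊙ ¬(γ ⊙ β)) = min(0.496, 0.042) = 0.042

0.042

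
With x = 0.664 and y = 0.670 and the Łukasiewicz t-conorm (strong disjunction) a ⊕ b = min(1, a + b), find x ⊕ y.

1.000

x ⊕ y = min(1, 0.664 + 0.670) = min(1, 1.334) = 1.000
For comparison, the Gödel t-conorm max(a, b) would give 0.670.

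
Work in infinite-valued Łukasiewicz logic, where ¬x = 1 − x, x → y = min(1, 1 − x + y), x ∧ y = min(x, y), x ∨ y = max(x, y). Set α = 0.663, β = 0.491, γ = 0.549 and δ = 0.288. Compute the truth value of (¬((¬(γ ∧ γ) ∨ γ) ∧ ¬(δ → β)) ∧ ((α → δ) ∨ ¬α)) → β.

0.866

γ ∧ γ = min(0.549, 0.549) = 0.549
¬(γ ∧ γ) = 1 − 0.549 = 0.451
¬(γ ∧ γ) ∨ γ = max(0.451, 0.549) = 0.549
δ → β = min(1, 1 − 0.288 + 0.491) = min(1, 1.203) = 1.000
¬(δ → β) = 1 − 1.000 = 0.000
(¬(γ ∧ γ) ∨ γ) ∧ ¬(δ → β) = min(0.549, 0.000) = 0.000
¬((¬(γ ∧ γ) ∨ γ) ∧ ¬(δ → β)) = 1 − 0.000 = 1.000
α → δ = min(1, 1 − 0.663 + 0.288) = min(1, 0.625) = 0.625
¬α = 1 − 0.663 = 0.337
(α → δ) ∨ ¬α = max(0.625, 0.337) = 0.625
¬((¬(γ ∧ γ) ∨ γ) ∧ ¬(δ → β)) ∧ ((α → δ) ∨ ¬α) = min(1.000, 0.625) = 0.625
(¬((¬(γ ∧ γ) ∨ γ) ∧ ¬(δ → β)) ∧ ((α → δ) ∨ ¬α)) → β = min(1, 1 − 0.625 + 0.491) = min(1, 0.866) = 0.866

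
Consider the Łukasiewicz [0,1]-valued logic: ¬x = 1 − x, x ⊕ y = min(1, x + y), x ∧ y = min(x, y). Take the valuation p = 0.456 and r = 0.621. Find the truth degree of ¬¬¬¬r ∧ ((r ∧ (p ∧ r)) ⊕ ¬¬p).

¬r = 1 − 0.621 = 0.379
¬¬r = 1 − 0.379 = 0.621
¬¬¬r = 1 − 0.621 = 0.379
¬¬¬¬r = 1 − 0.379 = 0.621
p ∧ r = min(0.456, 0.621) = 0.456
r ∧ (p ∧ r) = min(0.621, 0.456) = 0.456
¬p = 1 − 0.456 = 0.544
¬¬p = 1 − 0.544 = 0.456
(r ∧ (p ∧ r)) ⊕ ¬¬p = min(1, 0.456 + 0.456) = min(1, 0.912) = 0.912
¬¬¬¬r ∧ ((r ∧ (p ∧ r)) ⊕ ¬¬p) = min(0.621, 0.912) = 0.621

0.621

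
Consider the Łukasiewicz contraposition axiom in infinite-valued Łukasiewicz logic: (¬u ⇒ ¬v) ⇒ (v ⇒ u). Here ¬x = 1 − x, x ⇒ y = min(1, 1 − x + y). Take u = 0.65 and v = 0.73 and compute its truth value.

1.00

¬u = 1 − 0.65 = 0.35
¬v = 1 − 0.73 = 0.27
¬u ⇒ ¬v = min(1, 1 − 0.35 + 0.27) = min(1, 0.92) = 0.92
v ⇒ u = min(1, 1 − 0.73 + 0.65) = min(1, 0.92) = 0.92
(¬u ⇒ ¬v) ⇒ (v ⇒ u) = min(1, 1 − 0.92 + 0.92) = min(1, 1.00) = 1.00
(As expected: an axiom of Ł∞, always 1.)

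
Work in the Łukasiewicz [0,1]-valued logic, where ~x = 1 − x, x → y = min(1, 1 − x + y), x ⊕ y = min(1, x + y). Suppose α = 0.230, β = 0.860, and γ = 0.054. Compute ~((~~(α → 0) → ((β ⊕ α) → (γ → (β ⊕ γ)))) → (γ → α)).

α → 0 = min(1, 1 − 0.230 + 0.000) = min(1, 0.770) = 0.770
~(α → 0) = 1 − 0.770 = 0.230
~~(α → 0) = 1 − 0.230 = 0.770
β ⊕ α = min(1, 0.860 + 0.230) = min(1, 1.090) = 1.000
β ⊕ γ = min(1, 0.860 + 0.054) = min(1, 0.914) = 0.914
γ → (β ⊕ γ) = min(1, 1 − 0.054 + 0.914) = min(1, 1.860) = 1.000
(β ⊕ α) → (γ → (β ⊕ γ)) = min(1, 1 − 1.000 + 1.000) = min(1, 1.000) = 1.000
~~(α → 0) → ((β ⊕ α) → (γ → (β ⊕ γ))) = min(1, 1 − 0.770 + 1.000) = min(1, 1.230) = 1.000
γ → α = min(1, 1 − 0.054 + 0.230) = min(1, 1.176) = 1.000
(~~(α → 0) → ((β ⊕ α) → (γ → (β ⊕ γ)))) → (γ → α) = min(1, 1 − 1.000 + 1.000) = min(1, 1.000) = 1.000
~((~~(α → 0) → ((β ⊕ α) → (γ → (β ⊕ γ)))) → (γ → α)) = 1 − 1.000 = 0.000

0.000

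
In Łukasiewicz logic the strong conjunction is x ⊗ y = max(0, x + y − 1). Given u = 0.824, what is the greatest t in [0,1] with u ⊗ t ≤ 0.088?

The residuum of the Łukasiewicz t-norm gives the supremum: min(1, 1 − 0.824 + 0.088).
1 − 0.824 + 0.088 = 0.264, so t = min(1, 0.264) = 0.264.
Check: 0.824 ⊗ 0.264 = max(0, 0.088) = 0.088 ≤ 0.088.

0.264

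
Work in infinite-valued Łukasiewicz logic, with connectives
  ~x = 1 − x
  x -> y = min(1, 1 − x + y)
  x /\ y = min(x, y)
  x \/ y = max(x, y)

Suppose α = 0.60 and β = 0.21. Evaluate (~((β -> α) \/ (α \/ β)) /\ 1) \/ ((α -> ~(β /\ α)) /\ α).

0.60

β -> α = min(1, 1 − 0.21 + 0.60) = min(1, 1.39) = 1.00
α \/ β = max(0.60, 0.21) = 0.60
(β -> α) \/ (α \/ β) = max(1.00, 0.60) = 1.00
~((β -> α) \/ (α \/ β)) = 1 − 1.00 = 0.00
~((β -> α) \/ (α \/ β)) /\ 1 = min(0.00, 1.00) = 0.00
β /\ α = min(0.21, 0.60) = 0.21
~(β /\ α) = 1 − 0.21 = 0.79
α -> ~(β /\ α) = min(1, 1 − 0.60 + 0.79) = min(1, 1.19) = 1.00
(α -> ~(β /\ α)) /\ α = min(1.00, 0.60) = 0.60
(~((β -> α) \/ (α \/ β)) /\ 1) \/ ((α -> ~(β /\ α)) /\ α) = max(0.00, 0.60) = 0.60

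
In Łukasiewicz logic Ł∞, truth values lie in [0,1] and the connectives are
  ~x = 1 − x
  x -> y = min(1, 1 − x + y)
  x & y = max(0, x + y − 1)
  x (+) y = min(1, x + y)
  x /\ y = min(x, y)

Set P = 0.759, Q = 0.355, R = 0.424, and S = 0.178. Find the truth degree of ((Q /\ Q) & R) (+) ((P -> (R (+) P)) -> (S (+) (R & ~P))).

0.178

Q /\ Q = min(0.355, 0.355) = 0.355
(Q /\ Q) & R = max(0, 0.355 + 0.424 − 1) = max(0, -0.221) = 0.000
R (+) P = min(1, 0.424 + 0.759) = min(1, 1.183) = 1.000
P -> (R (+) P) = min(1, 1 − 0.759 + 1.000) = min(1, 1.241) = 1.000
~P = 1 − 0.759 = 0.241
R & ~P = max(0, 0.424 + 0.241 − 1) = max(0, -0.335) = 0.000
S (+) (R & ~P) = min(1, 0.178 + 0.000) = min(1, 0.178) = 0.178
(P -> (R (+) P)) -> (S (+) (R & ~P)) = min(1, 1 − 1.000 + 0.178) = min(1, 0.178) = 0.178
((Q /\ Q) & R) (+) ((P -> (R (+) P)) -> (S (+) (R & ~P))) = min(1, 0.000 + 0.178) = min(1, 0.178) = 0.178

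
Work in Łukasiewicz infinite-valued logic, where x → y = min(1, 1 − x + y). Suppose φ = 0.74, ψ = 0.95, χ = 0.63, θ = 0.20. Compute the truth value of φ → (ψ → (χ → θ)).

χ → θ = min(1, 1 − 0.63 + 0.20) = min(1, 0.57) = 0.57
ψ → (χ → θ) = min(1, 1 − 0.95 + 0.57) = min(1, 0.62) = 0.62
φ → (ψ → (χ → θ)) = min(1, 1 − 0.74 + 0.62) = min(1, 0.88) = 0.88

0.88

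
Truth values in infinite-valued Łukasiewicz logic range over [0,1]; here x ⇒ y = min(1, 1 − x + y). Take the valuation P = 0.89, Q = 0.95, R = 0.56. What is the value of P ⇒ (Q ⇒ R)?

0.72

Q ⇒ R = min(1, 1 − 0.95 + 0.56) = min(1, 0.61) = 0.61
P ⇒ (Q ⇒ R) = min(1, 1 − 0.89 + 0.61) = min(1, 0.72) = 0.72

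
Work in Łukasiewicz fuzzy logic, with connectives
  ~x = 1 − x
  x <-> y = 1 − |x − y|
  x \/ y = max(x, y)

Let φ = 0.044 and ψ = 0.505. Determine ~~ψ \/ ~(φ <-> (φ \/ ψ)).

~ψ = 1 − 0.505 = 0.495
~~ψ = 1 − 0.495 = 0.505
φ \/ ψ = max(0.044, 0.505) = 0.505
φ <-> (φ \/ ψ) = 1 − |0.044 − 0.505| = 1 − 0.461 = 0.539
~(φ <-> (φ \/ ψ)) = 1 − 0.539 = 0.461
~~ψ \/ ~(φ <-> (φ \/ ψ)) = max(0.505, 0.461) = 0.505

0.505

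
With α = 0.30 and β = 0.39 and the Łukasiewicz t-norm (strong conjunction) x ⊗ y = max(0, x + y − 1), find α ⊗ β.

0.00

α ⊗ β = max(0, 0.30 + 0.39 − 1) = max(0, -0.31) = 0.00
For comparison, the Gödel (minimum) t-norm min(x, y) would give 0.30.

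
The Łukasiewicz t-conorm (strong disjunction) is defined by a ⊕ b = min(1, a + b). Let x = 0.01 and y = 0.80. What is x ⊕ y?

x ⊕ y = min(1, 0.01 + 0.80) = min(1, 0.81) = 0.81
For comparison, the Gödel t-conorm max(a, b) would give 0.80.

0.81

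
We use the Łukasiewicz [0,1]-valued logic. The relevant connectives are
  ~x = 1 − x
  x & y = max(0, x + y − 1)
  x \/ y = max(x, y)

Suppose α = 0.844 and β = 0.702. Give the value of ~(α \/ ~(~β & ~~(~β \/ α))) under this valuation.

0.142

~β = 1 − 0.702 = 0.298
~β \/ α = max(0.298, 0.844) = 0.844
~(~β \/ α) = 1 − 0.844 = 0.156
~~(~β \/ α) = 1 − 0.156 = 0.844
~β & ~~(~β \/ α) = max(0, 0.298 + 0.844 − 1) = max(0, 0.142) = 0.142
~(~β & ~~(~β \/ α)) = 1 − 0.142 = 0.858
α \/ ~(~β & ~~(~β \/ α)) = max(0.844, 0.858) = 0.858
~(α \/ ~(~β & ~~(~β \/ α))) = 1 − 0.858 = 0.142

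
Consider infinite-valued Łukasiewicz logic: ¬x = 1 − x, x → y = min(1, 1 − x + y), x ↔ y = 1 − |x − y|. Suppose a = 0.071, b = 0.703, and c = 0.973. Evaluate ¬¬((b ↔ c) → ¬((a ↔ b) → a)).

b ↔ c = 1 − |0.703 − 0.973| = 1 − 0.270 = 0.730
a ↔ b = 1 − |0.071 − 0.703| = 1 − 0.632 = 0.368
(a ↔ b) → a = min(1, 1 − 0.368 + 0.071) = min(1, 0.703) = 0.703
¬((a ↔ b) → a) = 1 − 0.703 = 0.297
(b ↔ c) → ¬((a ↔ b) → a) = min(1, 1 − 0.730 + 0.297) = min(1, 0.567) = 0.567
¬((b ↔ c) → ¬((a ↔ b) → a)) = 1 − 0.567 = 0.433
¬¬((b ↔ c) → ¬((a ↔ b) → a)) = 1 − 0.433 = 0.567

0.567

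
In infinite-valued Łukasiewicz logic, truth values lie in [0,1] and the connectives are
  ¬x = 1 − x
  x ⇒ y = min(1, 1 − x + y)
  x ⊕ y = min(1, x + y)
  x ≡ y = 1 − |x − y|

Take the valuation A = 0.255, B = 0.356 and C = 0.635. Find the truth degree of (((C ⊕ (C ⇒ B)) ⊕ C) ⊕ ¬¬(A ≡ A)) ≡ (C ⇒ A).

0.620

C ⇒ B = min(1, 1 − 0.635 + 0.356) = min(1, 0.721) = 0.721
C ⊕ (C ⇒ B) = min(1, 0.635 + 0.721) = min(1, 1.356) = 1.000
(C ⊕ (C ⇒ B)) ⊕ C = min(1, 1.000 + 0.635) = min(1, 1.635) = 1.000
A ≡ A = 1 − |0.255 − 0.255| = 1 − 0.000 = 1.000
¬(A ≡ A) = 1 − 1.000 = 0.000
¬¬(A ≡ A) = 1 − 0.000 = 1.000
((C ⊕ (C ⇒ B)) ⊕ C) ⊕ ¬¬(A ≡ A) = min(1, 1.000 + 1.000) = min(1, 2.000) = 1.000
C ⇒ A = min(1, 1 − 0.635 + 0.255) = min(1, 0.620) = 0.620
(((C ⊕ (C ⇒ B)) ⊕ C) ⊕ ¬¬(A ≡ A)) ≡ (C ⇒ A) = 1 − |1.000 − 0.620| = 1 − 0.380 = 0.620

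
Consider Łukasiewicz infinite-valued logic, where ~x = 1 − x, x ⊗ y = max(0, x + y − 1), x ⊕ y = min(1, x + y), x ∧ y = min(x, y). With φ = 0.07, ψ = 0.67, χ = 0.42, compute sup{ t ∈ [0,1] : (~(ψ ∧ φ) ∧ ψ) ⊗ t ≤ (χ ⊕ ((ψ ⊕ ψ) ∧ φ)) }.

0.82

ψ ∧ φ = min(0.67, 0.07) = 0.07
~(ψ ∧ φ) = 1 − 0.07 = 0.93
~(ψ ∧ φ) ∧ ψ = min(0.93, 0.67) = 0.67
So the left factor is ~(ψ ∧ φ) ∧ ψ = 0.67.
ψ ⊕ ψ = min(1, 0.67 + 0.67) = min(1, 1.34) = 1.00
(ψ ⊕ ψ) ∧ φ = min(1.00, 0.07) = 0.07
χ ⊕ ((ψ ⊕ ψ) ∧ φ) = min(1, 0.42 + 0.07) = min(1, 0.49) = 0.49
So the right-hand bound is χ ⊕ ((ψ ⊕ ψ) ∧ φ) = 0.49.
The residuum of the Łukasiewicz t-norm gives the supremum: min(1, 1 − 0.67 + 0.49).
1 − 0.67 + 0.49 = 0.82, so t = min(1, 0.82) = 0.82.
Check: 0.67 ⊗ 0.82 = max(0, 0.49) = 0.49 ≤ 0.49.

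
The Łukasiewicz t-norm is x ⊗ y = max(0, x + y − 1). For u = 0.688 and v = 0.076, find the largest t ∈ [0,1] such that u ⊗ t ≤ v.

The residuum of the Łukasiewicz t-norm gives the supremum: min(1, 1 − 0.688 + 0.076).
1 − 0.688 + 0.076 = 0.388, so t = min(1, 0.388) = 0.388.
Check: 0.688 ⊗ 0.388 = max(0, 0.076) = 0.076 ≤ 0.076.

0.388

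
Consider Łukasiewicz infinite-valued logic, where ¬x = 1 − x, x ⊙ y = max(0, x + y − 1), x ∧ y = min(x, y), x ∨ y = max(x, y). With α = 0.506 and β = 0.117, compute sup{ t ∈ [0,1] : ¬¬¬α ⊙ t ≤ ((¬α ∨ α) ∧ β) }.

0.623

¬α = 1 − 0.506 = 0.494
¬¬α = 1 − 0.494 = 0.506
¬¬¬α = 1 − 0.506 = 0.494
So the left factor is ¬¬¬α = 0.494.
¬α ∨ α = max(0.494, 0.506) = 0.506
(¬α ∨ α) ∧ β = min(0.506, 0.117) = 0.117
So the right-hand bound is (¬α ∨ α) ∧ β = 0.117.
The residuum of the Łukasiewicz t-norm gives the supremum: min(1, 1 − 0.494 + 0.117).
1 − 0.494 + 0.117 = 0.623, so t = min(1, 0.623) = 0.623.
Check: 0.494 ⊙ 0.623 = max(0, 0.117) = 0.117 ≤ 0.117.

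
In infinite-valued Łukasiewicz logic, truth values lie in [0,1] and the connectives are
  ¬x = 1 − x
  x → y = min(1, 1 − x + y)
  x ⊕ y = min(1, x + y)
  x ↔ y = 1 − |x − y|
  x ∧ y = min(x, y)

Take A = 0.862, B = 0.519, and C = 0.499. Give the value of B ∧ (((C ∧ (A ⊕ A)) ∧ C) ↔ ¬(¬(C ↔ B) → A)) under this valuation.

0.501

A ⊕ A = min(1, 0.862 + 0.862) = min(1, 1.724) = 1.000
C ∧ (A ⊕ A) = min(0.499, 1.000) = 0.499
(C ∧ (A ⊕ A)) ∧ C = min(0.499, 0.499) = 0.499
C ↔ B = 1 − |0.499 − 0.519| = 1 − 0.020 = 0.980
¬(C ↔ B) = 1 − 0.980 = 0.020
¬(C ↔ B) → A = min(1, 1 − 0.020 + 0.862) = min(1, 1.842) = 1.000
¬(¬(C ↔ B) → A) = 1 − 1.000 = 0.000
((C ∧ (A ⊕ A)) ∧ C) ↔ ¬(¬(C ↔ B) → A) = 1 − |0.499 − 0.000| = 1 − 0.499 = 0.501
B ∧ (((C ∧ (A ⊕ A)) ∧ C) ↔ ¬(¬(C ↔ B) → A)) = min(0.519, 0.501) = 0.501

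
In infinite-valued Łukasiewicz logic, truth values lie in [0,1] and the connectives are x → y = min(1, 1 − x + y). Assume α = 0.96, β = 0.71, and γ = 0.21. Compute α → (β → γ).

β → γ = min(1, 1 − 0.71 + 0.21) = min(1, 0.50) = 0.50
α → (β → γ) = min(1, 1 − 0.96 + 0.50) = min(1, 0.54) = 0.54

0.54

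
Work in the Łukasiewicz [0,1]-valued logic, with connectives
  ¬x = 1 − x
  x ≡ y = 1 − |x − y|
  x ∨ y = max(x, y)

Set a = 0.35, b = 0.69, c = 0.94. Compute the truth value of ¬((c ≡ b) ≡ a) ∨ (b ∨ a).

c ≡ b = 1 − |0.94 − 0.69| = 1 − 0.25 = 0.75
(c ≡ b) ≡ a = 1 − |0.75 − 0.35| = 1 − 0.40 = 0.60
¬((c ≡ b) ≡ a) = 1 − 0.60 = 0.40
b ∨ a = max(0.69, 0.35) = 0.69
¬((c ≡ b) ≡ a) ∨ (b ∨ a) = max(0.40, 0.69) = 0.69

0.69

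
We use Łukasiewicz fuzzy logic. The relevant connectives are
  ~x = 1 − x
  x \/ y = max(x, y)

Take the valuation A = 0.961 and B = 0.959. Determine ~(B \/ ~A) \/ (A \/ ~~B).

~A = 1 − 0.961 = 0.039
B \/ ~A = max(0.959, 0.039) = 0.959
~(B \/ ~A) = 1 − 0.959 = 0.041
~B = 1 − 0.959 = 0.041
~~B = 1 − 0.041 = 0.959
A \/ ~~B = max(0.961, 0.959) = 0.961
~(B \/ ~A) \/ (A \/ ~~B) = max(0.041, 0.961) = 0.961

0.961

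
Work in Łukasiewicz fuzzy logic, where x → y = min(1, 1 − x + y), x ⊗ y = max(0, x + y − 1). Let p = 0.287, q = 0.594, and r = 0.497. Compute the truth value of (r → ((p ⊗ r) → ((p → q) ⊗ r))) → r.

p ⊗ r = max(0, 0.287 + 0.497 − 1) = max(0, -0.216) = 0.000
p → q = min(1, 1 − 0.287 + 0.594) = min(1, 1.307) = 1.000
(p → q) ⊗ r = max(0, 1.000 + 0.497 − 1) = max(0, 0.497) = 0.497
(p ⊗ r) → ((p → q) ⊗ r) = min(1, 1 − 0.000 + 0.497) = min(1, 1.497) = 1.000
r → ((p ⊗ r) → ((p → q) ⊗ r)) = min(1, 1 − 0.497 + 1.000) = min(1, 1.503) = 1.000
(r → ((p ⊗ r) → ((p → q) ⊗ r))) → r = min(1, 1 − 1.000 + 0.497) = min(1, 0.497) = 0.497

0.497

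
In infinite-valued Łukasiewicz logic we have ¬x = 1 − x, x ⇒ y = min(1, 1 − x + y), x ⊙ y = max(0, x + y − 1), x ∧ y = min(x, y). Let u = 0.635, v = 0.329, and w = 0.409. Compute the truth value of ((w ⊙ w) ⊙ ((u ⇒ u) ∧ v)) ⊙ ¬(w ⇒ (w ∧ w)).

0.000

w ⊙ w = max(0, 0.409 + 0.409 − 1) = max(0, -0.182) = 0.000
u ⇒ u = min(1, 1 − 0.635 + 0.635) = min(1, 1.000) = 1.000
(u ⇒ u) ∧ v = min(1.000, 0.329) = 0.329
(w ⊙ w) ⊙ ((u ⇒ u) ∧ v) = max(0, 0.000 + 0.329 − 1) = max(0, -0.671) = 0.000
w ∧ w = min(0.409, 0.409) = 0.409
w ⇒ (w ∧ w) = min(1, 1 − 0.409 + 0.409) = min(1, 1.000) = 1.000
¬(w ⇒ (w ∧ w)) = 1 − 1.000 = 0.000
((w ⊙ w) ⊙ ((u ⇒ u) ∧ v)) ⊙ ¬(w ⇒ (w ∧ w)) = max(0, 0.000 + 0.000 − 1) = max(0, -1.000) = 0.000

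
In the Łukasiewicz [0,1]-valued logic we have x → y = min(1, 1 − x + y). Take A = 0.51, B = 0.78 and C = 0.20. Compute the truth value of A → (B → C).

B → C = min(1, 1 − 0.78 + 0.20) = min(1, 0.42) = 0.42
A → (B → C) = min(1, 1 − 0.51 + 0.42) = min(1, 0.91) = 0.91

0.91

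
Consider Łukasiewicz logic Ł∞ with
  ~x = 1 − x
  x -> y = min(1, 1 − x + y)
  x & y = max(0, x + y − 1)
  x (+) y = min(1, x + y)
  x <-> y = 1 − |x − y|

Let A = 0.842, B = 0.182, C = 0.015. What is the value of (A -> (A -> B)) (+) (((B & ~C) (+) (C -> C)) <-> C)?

A -> B = min(1, 1 − 0.842 + 0.182) = min(1, 0.340) = 0.340
A -> (A -> B) = min(1, 1 − 0.842 + 0.340) = min(1, 0.498) = 0.498
~C = 1 − 0.015 = 0.985
B & ~C = max(0, 0.182 + 0.985 − 1) = max(0, 0.167) = 0.167
C -> C = min(1, 1 − 0.015 + 0.015) = min(1, 1.000) = 1.000
(B & ~C) (+) (C -> C) = min(1, 0.167 + 1.000) = min(1, 1.167) = 1.000
((B & ~C) (+) (C -> C)) <-> C = 1 − |1.000 − 0.015| = 1 − 0.985 = 0.015
(A -> (A -> B)) (+) (((B & ~C) (+) (C -> C)) <-> C) = min(1, 0.498 + 0.015) = min(1, 0.513) = 0.513

0.513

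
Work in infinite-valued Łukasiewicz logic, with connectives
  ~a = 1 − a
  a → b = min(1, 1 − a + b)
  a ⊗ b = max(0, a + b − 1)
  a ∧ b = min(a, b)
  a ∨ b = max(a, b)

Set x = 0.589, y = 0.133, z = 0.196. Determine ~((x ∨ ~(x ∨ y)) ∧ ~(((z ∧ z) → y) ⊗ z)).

x ∨ y = max(0.589, 0.133) = 0.589
~(x ∨ y) = 1 − 0.589 = 0.411
x ∨ ~(x ∨ y) = max(0.589, 0.411) = 0.589
z ∧ z = min(0.196, 0.196) = 0.196
(z ∧ z) → y = min(1, 1 − 0.196 + 0.133) = min(1, 0.937) = 0.937
((z ∧ z) → y) ⊗ z = max(0, 0.937 + 0.196 − 1) = max(0, 0.133) = 0.133
~(((z ∧ z) → y) ⊗ z) = 1 − 0.133 = 0.867
(x ∨ ~(x ∨ y)) ∧ ~(((z ∧ z) → y) ⊗ z) = min(0.589, 0.867) = 0.589
~((x ∨ ~(x ∨ y)) ∧ ~(((z ∧ z) → y) ⊗ z)) = 1 − 0.589 = 0.411

0.411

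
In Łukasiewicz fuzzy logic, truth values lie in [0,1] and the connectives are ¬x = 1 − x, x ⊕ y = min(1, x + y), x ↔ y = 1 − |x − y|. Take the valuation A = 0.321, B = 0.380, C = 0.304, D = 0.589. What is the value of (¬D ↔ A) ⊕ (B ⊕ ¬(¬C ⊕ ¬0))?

1.000

¬D = 1 − 0.589 = 0.411
¬D ↔ A = 1 − |0.411 − 0.321| = 1 − 0.090 = 0.910
¬C = 1 − 0.304 = 0.696
¬0 = 1 − 0.000 = 1.000
¬C ⊕ ¬0 = min(1, 0.696 + 1.000) = min(1, 1.696) = 1.000
¬(¬C ⊕ ¬0) = 1 − 1.000 = 0.000
B ⊕ ¬(¬C ⊕ ¬0) = min(1, 0.380 + 0.000) = min(1, 0.380) = 0.380
(¬D ↔ A) ⊕ (B ⊕ ¬(¬C ⊕ ¬0)) = min(1, 0.910 + 0.380) = min(1, 1.290) = 1.000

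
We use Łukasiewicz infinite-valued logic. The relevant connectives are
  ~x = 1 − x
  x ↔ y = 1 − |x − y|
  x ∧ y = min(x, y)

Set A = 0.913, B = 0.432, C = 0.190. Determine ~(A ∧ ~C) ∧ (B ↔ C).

0.190

~C = 1 − 0.190 = 0.810
A ∧ ~C = min(0.913, 0.810) = 0.810
~(A ∧ ~C) = 1 − 0.810 = 0.190
B ↔ C = 1 − |0.432 − 0.190| = 1 − 0.242 = 0.758
~(A ∧ ~C) ∧ (B ↔ C) = min(0.190, 0.758) = 0.190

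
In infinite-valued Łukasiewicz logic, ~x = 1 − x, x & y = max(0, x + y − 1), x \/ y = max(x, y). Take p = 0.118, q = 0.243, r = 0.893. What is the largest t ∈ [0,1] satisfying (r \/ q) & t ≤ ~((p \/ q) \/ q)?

0.864

r \/ q = max(0.893, 0.243) = 0.893
So the left factor is r \/ q = 0.893.
p \/ q = max(0.118, 0.243) = 0.243
(p \/ q) \/ q = max(0.243, 0.243) = 0.243
~((p \/ q) \/ q) = 1 − 0.243 = 0.757
So the right-hand bound is ~((p \/ q) \/ q) = 0.757.
The residuum of the Łukasiewicz t-norm gives the supremum: min(1, 1 − 0.893 + 0.757).
1 − 0.893 + 0.757 = 0.864, so t = min(1, 0.864) = 0.864.
Check: 0.893 & 0.864 = max(0, 0.757) = 0.757 ≤ 0.757.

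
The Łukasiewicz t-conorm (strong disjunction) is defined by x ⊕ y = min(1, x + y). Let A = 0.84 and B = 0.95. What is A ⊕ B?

1.00

A ⊕ B = min(1, 0.84 + 0.95) = min(1, 1.79) = 1.00
For comparison, the Gödel t-conorm max(x, y) would give 0.95.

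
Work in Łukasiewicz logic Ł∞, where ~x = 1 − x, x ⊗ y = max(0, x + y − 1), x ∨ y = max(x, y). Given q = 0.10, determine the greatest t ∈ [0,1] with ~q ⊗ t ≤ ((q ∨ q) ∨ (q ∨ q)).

~q = 1 − 0.10 = 0.90
So the left factor is ~q = 0.90.
q ∨ q = max(0.10, 0.10) = 0.10
(q ∨ q) ∨ (q ∨ q) = max(0.10, 0.10) = 0.10
So the right-hand bound is (q ∨ q) ∨ (q ∨ q) = 0.10.
The residuum of the Łukasiewicz t-norm gives the supremum: min(1, 1 − 0.90 + 0.10).
1 − 0.90 + 0.10 = 0.20, so t = min(1, 0.20) = 0.20.
Check: 0.90 ⊗ 0.20 = max(0, 0.10) = 0.10 ≤ 0.10.

0.20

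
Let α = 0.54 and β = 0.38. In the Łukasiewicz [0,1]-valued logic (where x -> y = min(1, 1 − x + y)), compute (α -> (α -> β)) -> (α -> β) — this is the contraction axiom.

α -> β = min(1, 1 − 0.54 + 0.38) = min(1, 0.84) = 0.84
α -> (α -> β) = min(1, 1 − 0.54 + 0.84) = min(1, 1.30) = 1.00
(α -> (α -> β)) -> (α -> β) = min(1, 1 − 1.00 + 0.84) = min(1, 0.84) = 0.84
(The value 0.84 < 1 shows this instance is not satisfied; fails in Ł∞ (the t-norm is not idempotent).)

0.84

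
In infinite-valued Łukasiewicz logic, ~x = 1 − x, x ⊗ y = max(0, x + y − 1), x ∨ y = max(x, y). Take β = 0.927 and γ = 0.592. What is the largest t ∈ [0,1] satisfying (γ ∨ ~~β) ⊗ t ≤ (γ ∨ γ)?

0.665

~β = 1 − 0.927 = 0.073
~~β = 1 − 0.073 = 0.927
γ ∨ ~~β = max(0.592, 0.927) = 0.927
So the left factor is γ ∨ ~~β = 0.927.
γ ∨ γ = max(0.592, 0.592) = 0.592
So the right-hand bound is γ ∨ γ = 0.592.
The residuum of the Łukasiewicz t-norm gives the supremum: min(1, 1 − 0.927 + 0.592).
1 − 0.927 + 0.592 = 0.665, so t = min(1, 0.665) = 0.665.
Check: 0.927 ⊗ 0.665 = max(0, 0.592) = 0.592 ≤ 0.592.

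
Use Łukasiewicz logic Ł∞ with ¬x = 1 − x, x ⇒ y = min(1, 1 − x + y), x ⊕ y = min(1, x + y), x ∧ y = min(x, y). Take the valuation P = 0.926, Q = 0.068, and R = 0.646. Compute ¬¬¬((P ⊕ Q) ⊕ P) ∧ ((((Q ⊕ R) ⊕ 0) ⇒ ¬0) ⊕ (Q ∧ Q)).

0.000

P ⊕ Q = min(1, 0.926 + 0.068) = min(1, 0.994) = 0.994
(P ⊕ Q) ⊕ P = min(1, 0.994 + 0.926) = min(1, 1.920) = 1.000
¬((P ⊕ Q) ⊕ P) = 1 − 1.000 = 0.000
¬¬((P ⊕ Q) ⊕ P) = 1 − 0.000 = 1.000
¬¬¬((P ⊕ Q) ⊕ P) = 1 − 1.000 = 0.000
Q ⊕ R = min(1, 0.068 + 0.646) = min(1, 0.714) = 0.714
(Q ⊕ R) ⊕ 0 = min(1, 0.714 + 0.000) = min(1, 0.714) = 0.714
¬0 = 1 − 0.000 = 1.000
((Q ⊕ R) ⊕ 0) ⇒ ¬0 = min(1, 1 − 0.714 + 1.000) = min(1, 1.286) = 1.000
Q ∧ Q = min(0.068, 0.068) = 0.068
(((Q ⊕ R) ⊕ 0) ⇒ ¬0) ⊕ (Q ∧ Q) = min(1, 1.000 + 0.068) = min(1, 1.068) = 1.000
¬¬¬((P ⊕ Q) ⊕ P) ∧ ((((Q ⊕ R) ⊕ 0) ⇒ ¬0) ⊕ (Q ∧ Q)) = min(0.000, 1.000) = 0.000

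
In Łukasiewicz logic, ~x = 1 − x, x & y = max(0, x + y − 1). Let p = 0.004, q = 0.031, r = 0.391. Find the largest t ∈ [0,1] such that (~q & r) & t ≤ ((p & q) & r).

0.640

~q = 1 − 0.031 = 0.969
~q & r = max(0, 0.969 + 0.391 − 1) = max(0, 0.360) = 0.360
So the left factor is ~q & r = 0.360.
p & q = max(0, 0.004 + 0.031 − 1) = max(0, -0.965) = 0.000
(p & q) & r = max(0, 0.000 + 0.391 − 1) = max(0, -0.609) = 0.000
So the right-hand bound is (p & q) & r = 0.000.
The residuum of the Łukasiewicz t-norm gives the supremum: min(1, 1 − 0.360 + 0.000).
1 − 0.360 + 0.000 = 0.640, so t = min(1, 0.640) = 0.640.
Check: 0.360 & 0.640 = max(0, 0.000) = 0.000 ≤ 0.000.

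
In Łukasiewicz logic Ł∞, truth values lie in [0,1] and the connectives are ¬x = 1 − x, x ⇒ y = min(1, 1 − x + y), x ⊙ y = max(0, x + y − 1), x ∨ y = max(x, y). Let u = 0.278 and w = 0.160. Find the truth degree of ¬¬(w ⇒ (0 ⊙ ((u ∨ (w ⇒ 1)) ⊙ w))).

w ⇒ 1 = min(1, 1 − 0.160 + 1.000) = min(1, 1.840) = 1.000
u ∨ (w ⇒ 1) = max(0.278, 1.000) = 1.000
(u ∨ (w ⇒ 1)) ⊙ w = max(0, 1.000 + 0.160 − 1) = max(0, 0.160) = 0.160
0 ⊙ ((u ∨ (w ⇒ 1)) ⊙ w) = max(0, 0.000 + 0.160 − 1) = max(0, -0.840) = 0.000
w ⇒ (0 ⊙ ((u ∨ (w ⇒ 1)) ⊙ w)) = min(1, 1 − 0.160 + 0.000) = min(1, 0.840) = 0.840
¬(w ⇒ (0 ⊙ ((u ∨ (w ⇒ 1)) ⊙ w))) = 1 − 0.840 = 0.160
¬¬(w ⇒ (0 ⊙ ((u ∨ (w ⇒ 1)) ⊙ w))) = 1 − 0.160 = 0.840

0.840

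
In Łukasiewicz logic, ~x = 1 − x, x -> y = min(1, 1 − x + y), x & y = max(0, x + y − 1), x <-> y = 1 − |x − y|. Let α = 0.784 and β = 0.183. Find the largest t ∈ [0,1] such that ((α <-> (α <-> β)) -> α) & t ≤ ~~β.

α <-> β = 1 − |0.784 − 0.183| = 1 − 0.601 = 0.399
α <-> (α <-> β) = 1 − |0.784 − 0.399| = 1 − 0.385 = 0.615
(α <-> (α <-> β)) -> α = min(1, 1 − 0.615 + 0.784) = min(1, 1.169) = 1.000
So the left factor is (α <-> (α <-> β)) -> α = 1.000.
~β = 1 − 0.183 = 0.817
~~β = 1 − 0.817 = 0.183
So the right-hand bound is ~~β = 0.183.
The residuum of the Łukasiewicz t-norm gives the supremum: min(1, 1 − 1.000 + 0.183).
1 − 1.000 + 0.183 = 0.183, so t = min(1, 0.183) = 0.183.
Check: 1.000 & 0.183 = max(0, 0.183) = 0.183 ≤ 0.183.

0.183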